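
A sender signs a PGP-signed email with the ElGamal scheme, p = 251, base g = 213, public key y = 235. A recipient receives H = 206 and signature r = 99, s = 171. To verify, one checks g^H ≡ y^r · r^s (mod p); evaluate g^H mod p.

181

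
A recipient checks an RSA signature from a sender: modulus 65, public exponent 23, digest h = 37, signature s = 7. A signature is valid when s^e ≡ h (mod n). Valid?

no

Squares mod 65: s^1≡7, s^2≡49, s^4≡61, s^8≡16, s^16≡61
23 = 16 + 4 + 2 + 1, so s^23 ≡ 61·61·49·7 ≡ 28 (mod 65)
28 ≠ 37, so verification fails.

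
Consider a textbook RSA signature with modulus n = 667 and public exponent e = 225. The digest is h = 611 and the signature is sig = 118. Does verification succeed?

sig^2 ≡ 118^2 = 13924 ≡ 584
sig^4 ≡ 584^2 = 341056 ≡ 219
sig^8 ≡ 219^2 = 47961 ≡ 604
sig^16 ≡ 604^2 = 364816 ≡ 634
sig^32 ≡ 634^2 = 401956 ≡ 422
sig^64 ≡ 422^2 = 178084 ≡ 662
sig^128 ≡ 662^2 = 438244 ≡ 25
225 = 128 + 64 + 32 + 1, so sig^225 ≡ 25·662·422·118 ≡ 611 (mod 667)
Since 611 equals the digest 611, verification succeeds.

passes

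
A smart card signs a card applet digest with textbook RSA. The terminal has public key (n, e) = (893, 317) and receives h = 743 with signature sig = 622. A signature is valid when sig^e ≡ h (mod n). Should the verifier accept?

sig^317 mod 893 = 13
The recovered value 13 does not match the digest 743.

reject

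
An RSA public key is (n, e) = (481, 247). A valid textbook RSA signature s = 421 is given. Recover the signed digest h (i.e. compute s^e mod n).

s^247 mod 481 = 60

60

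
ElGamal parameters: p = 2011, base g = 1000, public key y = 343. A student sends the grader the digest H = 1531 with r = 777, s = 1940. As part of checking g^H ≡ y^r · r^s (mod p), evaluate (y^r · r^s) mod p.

44

343^2 = 117649 ≡ 1011
343^4 ≡ 1011^2 = 1022121 ≡ 533
343^8 ≡ 533^2 = 284089 ≡ 538
343^16 ≡ 538^2 = 289444 ≡ 1871
343^32 ≡ 1871^2 = 3500641 ≡ 1501
343^64 ≡ 1501^2 = 2253001 ≡ 681
343^128 ≡ 681^2 = 463761 ≡ 1231
343^256 ≡ 1231^2 = 1515361 ≡ 1078
343^512 ≡ 1078^2 = 1162084 ≡ 1737
777 = 512 + 256 + 8 + 1, so 343^777 ≡ 1737·1078·538·343 ≡ 1539 (mod 2011)
777^2 = 603729 ≡ 429
777^4 ≡ 429^2 = 184041 ≡ 1040
777^8 ≡ 1040^2 = 1081600 ≡ 1693
777^16 ≡ 1693^2 = 2866249 ≡ 574
777^32 ≡ 574^2 = 329476 ≡ 1683
777^64 ≡ 1683^2 = 2832489 ≡ 1001
777^128 ≡ 1001^2 = 1002001 ≡ 523
777^256 ≡ 523^2 = 273529 ≡ 33
777^512 ≡ 33^2 = 1089
777^1024 ≡ 1089^2 = 1185921 ≡ 1442
1940 = 1024 + 512 + 256 + 128 + 16 + 4, so 777^1940 ≡ 1442·1089·33·523·574·1040 ≡ 1244 (mod 2011)
y^r · r^s ≡ 1539·1244 = 1914516 ≡ 44 (mod 2011)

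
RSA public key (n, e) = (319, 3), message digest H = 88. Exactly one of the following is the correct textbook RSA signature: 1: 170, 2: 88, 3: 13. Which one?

2

Candidate 1: Squares mod 319: 170^1≡170, 170^2≡190; 3 = 2 + 1, so 170^3 ≡ 190·170 ≡ 81 (mod 319)
Candidate 2: Squares mod 319: 88^1≡88, 88^2≡88; 3 = 2 + 1, so 88^3 ≡ 88·88 ≡ 88 (mod 319)
  → matches H = 88
Candidate 3: Squares mod 319: 13^1≡13, 13^2≡169; 3 = 2 + 1, so 13^3 ≡ 169·13 ≡ 283 (mod 319)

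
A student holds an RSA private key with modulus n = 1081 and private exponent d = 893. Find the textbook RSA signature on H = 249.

835

Squares mod 1081: H^1≡249, H^2≡384, H^4≡440, H^8≡101, H^16≡472, H^32≡98, H^64≡956, H^128≡491, H^256≡18, H^512≡324
893 = 512 + 256 + 64 + 32 + 16 + 8 + 4 + 1, so H^893 ≡ 324·18·956·98·472·101·440·249 ≡ 835 (mod 1081)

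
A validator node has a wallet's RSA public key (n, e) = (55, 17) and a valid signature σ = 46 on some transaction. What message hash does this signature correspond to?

σ^2 ≡ 46^2 = 2116 ≡ 26
σ^4 ≡ 26^2 = 676 ≡ 16
σ^8 ≡ 16^2 = 256 ≡ 36
σ^16 ≡ 36^2 = 1296 ≡ 31
17 = 16 + 1, so σ^17 ≡ 31·46 ≡ 51 (mod 55)

51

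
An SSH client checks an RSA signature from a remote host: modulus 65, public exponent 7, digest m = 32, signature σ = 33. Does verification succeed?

passes

σ^7 mod 65 = 32
Since 32 equals the digest 32, verification succeeds.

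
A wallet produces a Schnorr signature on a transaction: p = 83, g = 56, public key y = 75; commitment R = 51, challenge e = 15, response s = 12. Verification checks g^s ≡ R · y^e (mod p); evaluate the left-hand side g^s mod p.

Squares mod 83: 56^1≡56, 56^2≡65, 56^4≡75, 56^8≡64
12 = 8 + 4, so 56^12 ≡ 64·75 ≡ 69 (mod 83)

69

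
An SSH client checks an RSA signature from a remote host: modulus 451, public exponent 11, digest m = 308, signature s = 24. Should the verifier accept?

reject

s^2 ≡ 24^2 = 576 ≡ 125
s^4 ≡ 125^2 = 15625 ≡ 291
s^8 ≡ 291^2 = 84681 ≡ 344
11 = 8 + 2 + 1, so s^11 ≡ 344·125·24 ≡ 112 (mod 451)
112 ≠ 308, so verification fails.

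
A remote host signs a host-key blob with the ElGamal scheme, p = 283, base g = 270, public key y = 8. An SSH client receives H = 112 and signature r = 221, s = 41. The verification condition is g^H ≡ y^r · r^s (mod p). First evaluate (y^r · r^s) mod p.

73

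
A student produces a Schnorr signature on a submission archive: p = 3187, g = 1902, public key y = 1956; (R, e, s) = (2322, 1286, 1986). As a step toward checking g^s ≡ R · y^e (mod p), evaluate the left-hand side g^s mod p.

2541

Squares mod 3187: 1902^1≡1902, 1902^2≡359, 1902^4≡1401, 1902^8≡2796, 1902^16≡3092, 1902^32≡2651, 1902^64≡466, 1902^128≡440, 1902^256≡2380, 1902^512≡1101, 1902^1024≡1141
1986 = 1024 + 512 + 256 + 128 + 64 + 2, so 1902^1986 ≡ 1141·1101·2380·440·466·359 ≡ 2541 (mod 3187)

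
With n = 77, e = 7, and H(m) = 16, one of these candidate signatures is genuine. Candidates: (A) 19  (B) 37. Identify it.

B

Candidate A: 19^7 mod 77 = 68
Candidate B: 37^7 mod 77 = 16
  → matches H(m) = 16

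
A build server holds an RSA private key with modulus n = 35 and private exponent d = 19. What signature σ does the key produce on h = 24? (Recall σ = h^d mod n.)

24

h^2 ≡ 24^2 = 576 ≡ 16
h^4 ≡ 16^2 = 256 ≡ 11
h^8 ≡ 11^2 = 121 ≡ 16
h^16 ≡ 16^2 = 256 ≡ 11
19 = 16 + 2 + 1, so h^19 ≡ 11·16·24 ≡ 24 (mod 35)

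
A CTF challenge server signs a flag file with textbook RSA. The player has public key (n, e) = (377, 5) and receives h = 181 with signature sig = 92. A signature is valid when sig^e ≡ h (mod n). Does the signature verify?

does not verify

sig^5 mod 377 = 196
196 ≠ 181, so verification fails.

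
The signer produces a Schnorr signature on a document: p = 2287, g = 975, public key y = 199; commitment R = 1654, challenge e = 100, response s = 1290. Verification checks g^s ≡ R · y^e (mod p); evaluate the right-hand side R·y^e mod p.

199^2 = 39601 ≡ 722
199^4 ≡ 722^2 = 521284 ≡ 2135
199^8 ≡ 2135^2 = 4558225 ≡ 234
199^16 ≡ 234^2 = 54756 ≡ 2155
199^32 ≡ 2155^2 = 4644025 ≡ 1415
199^64 ≡ 1415^2 = 2002225 ≡ 1100
100 = 64 + 32 + 4, so 199^100 ≡ 1100·1415·2135 ≡ 2150 (mod 2287)
R · y^e ≡ 1654·2150 = 3556100 ≡ 2102 (mod 2287)

2102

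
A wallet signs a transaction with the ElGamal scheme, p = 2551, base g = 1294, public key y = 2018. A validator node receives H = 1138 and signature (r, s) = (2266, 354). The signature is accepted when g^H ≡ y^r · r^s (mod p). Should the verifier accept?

accept

Left side g^H mod p:
1294^2 = 1674436 ≡ 980
1294^4 ≡ 980^2 = 960400 ≡ 1224
1294^8 ≡ 1224^2 = 1498176 ≡ 739
1294^16 ≡ 739^2 = 546121 ≡ 207
1294^32 ≡ 207^2 = 42849 ≡ 2033
1294^64 ≡ 2033^2 = 4133089 ≡ 469
1294^128 ≡ 469^2 = 219961 ≡ 575
1294^256 ≡ 575^2 = 330625 ≡ 1546
1294^512 ≡ 1546^2 = 2390116 ≡ 2380
1294^1024 ≡ 2380^2 = 5664400 ≡ 1180
1138 = 1024 + 64 + 32 + 16 + 2, so 1294^1138 ≡ 1180·469·2033·207·980 ≡ 1647 (mod 2551)
Right side y^r · r^s mod p:
2018^2 = 4072324 ≡ 928
2018^4 ≡ 928^2 = 861184 ≡ 1497
2018^8 ≡ 1497^2 = 2241009 ≡ 1231
2018^16 ≡ 1231^2 = 1515361 ≡ 67
2018^32 ≡ 67^2 = 4489 ≡ 1938
2018^64 ≡ 1938^2 = 3755844 ≡ 772
2018^128 ≡ 772^2 = 595984 ≡ 1601
2018^256 ≡ 1601^2 = 2563201 ≡ 1997
2018^512 ≡ 1997^2 = 3988009 ≡ 796
2018^1024 ≡ 796^2 = 633616 ≡ 968
2018^2048 ≡ 968^2 = 937024 ≡ 807
2266 = 2048 + 128 + 64 + 16 + 8 + 2, so 2018^2266 ≡ 807·1601·772·67·1231·928 ≡ 1772 (mod 2551)
2266^2 = 5134756 ≡ 2144
2266^4 ≡ 2144^2 = 4596736 ≡ 2385
2266^8 ≡ 2385^2 = 5688225 ≡ 2046
2266^16 ≡ 2046^2 = 4186116 ≡ 2476
2266^32 ≡ 2476^2 = 6130576 ≡ 523
2266^64 ≡ 523^2 = 273529 ≡ 572
2266^128 ≡ 572^2 = 327184 ≡ 656
2266^256 ≡ 656^2 = 430336 ≡ 1768
354 = 256 + 64 + 32 + 2, so 2266^354 ≡ 1768·572·523·2144 ≡ 1537 (mod 2551)
1772·1537 = 2723564 ≡ 1647 (mod 2551)
1647 ≡ 1647 (mod 2551), so the signature is genuine.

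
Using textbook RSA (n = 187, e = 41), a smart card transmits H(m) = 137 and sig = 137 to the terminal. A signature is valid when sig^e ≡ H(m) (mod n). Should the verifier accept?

accept

Squares mod 187: sig^1≡137, sig^2≡69, sig^4≡86, sig^8≡103, sig^16≡137, sig^32≡69
41 = 32 + 8 + 1, so sig^41 ≡ 69·103·137 ≡ 137 (mod 187)
Since 137 equals the digest 137, verification succeeds.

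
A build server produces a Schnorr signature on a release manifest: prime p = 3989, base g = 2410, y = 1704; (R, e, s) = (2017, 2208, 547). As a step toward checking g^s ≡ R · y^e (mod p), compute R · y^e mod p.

3712

1704^2208 mod 3989 = 1406
R · y^e ≡ 2017·1406 = 2835902 ≡ 3712 (mod 3989)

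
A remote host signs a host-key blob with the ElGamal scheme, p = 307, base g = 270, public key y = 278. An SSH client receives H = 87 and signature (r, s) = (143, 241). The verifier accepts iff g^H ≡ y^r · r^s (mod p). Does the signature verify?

Left side g^H mod p:
Squares mod 307: 270^1≡270, 270^2≡141, 270^4≡233, 270^8≡257, 270^16≡44, 270^32≡94, 270^64≡240
87 = 64 + 16 + 4 + 2 + 1, so 270^87 ≡ 240·44·233·141·270 ≡ 57 (mod 307)
Right side y^r · r^s mod p:
Squares mod 307: 278^1≡278, 278^2≡227, 278^4≡260, 278^8≡60, 278^16≡223, 278^32≡302, 278^64≡25, 278^128≡11
143 = 128 + 8 + 4 + 2 + 1, so 278^143 ≡ 11·60·260·227·278 ≡ 233 (mod 307)
Squares mod 307: 143^1≡143, 143^2≡187, 143^4≡278, 143^8≡227, 143^16≡260, 143^32≡60, 143^64≡223, 143^128≡302
241 = 128 + 64 + 32 + 16 + 1, so 143^241 ≡ 302·223·60·260·143 ≡ 244 (mod 307)
233·244 = 56852 ≡ 57 (mod 307)
57 ≡ 57 (mod 307), so the signature is genuine.

verifies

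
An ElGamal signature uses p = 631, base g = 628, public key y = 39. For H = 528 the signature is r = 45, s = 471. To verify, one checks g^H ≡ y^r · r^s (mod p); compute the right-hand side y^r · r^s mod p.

557

Squares mod 631: 39^1≡39, 39^2≡259, 39^4≡195, 39^8≡165, 39^16≡92, 39^32≡261
45 = 32 + 8 + 4 + 1, so 39^45 ≡ 261·165·195·39 ≡ 133 (mod 631)
Squares mod 631: 45^1≡45, 45^2≡132, 45^4≡387, 45^8≡222, 45^16≡66, 45^32≡570, 45^64≡566, 45^128≡439, 45^256≡266
471 = 256 + 128 + 64 + 16 + 4 + 2 + 1, so 45^471 ≡ 266·439·566·66·387·132·45 ≡ 583 (mod 631)
y^r · r^s ≡ 133·583 = 77539 ≡ 557 (mod 631)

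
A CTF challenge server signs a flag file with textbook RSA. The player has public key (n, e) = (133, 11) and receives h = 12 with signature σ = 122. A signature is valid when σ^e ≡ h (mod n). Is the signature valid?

valid

σ^2 ≡ 122^2 = 14884 ≡ 121
σ^4 ≡ 121^2 = 14641 ≡ 11
σ^8 ≡ 11^2 = 121
11 = 8 + 2 + 1, so σ^11 ≡ 121·121·122 ≡ 12 (mod 133)
12 = h, so the signature checks out.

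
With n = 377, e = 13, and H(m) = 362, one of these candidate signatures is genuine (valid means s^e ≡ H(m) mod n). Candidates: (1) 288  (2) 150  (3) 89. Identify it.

Candidate 1: Squares mod 377: 288^1≡288, 288^2≡4, 288^4≡16, 288^8≡256; 13 = 8 + 4 + 1, so 288^13 ≡ 256·16·288 ≡ 15 (mod 377)
Candidate 2: Squares mod 377: 150^1≡150, 150^2≡257, 150^4≡74, 150^8≡198; 13 = 8 + 4 + 1, so 150^13 ≡ 198·74·150 ≡ 267 (mod 377)
Candidate 3: Squares mod 377: 89^1≡89, 89^2≡4, 89^4≡16, 89^8≡256; 13 = 8 + 4 + 1, so 89^13 ≡ 256·16·89 ≡ 362 (mod 377)
  → matches H(m) = 362

3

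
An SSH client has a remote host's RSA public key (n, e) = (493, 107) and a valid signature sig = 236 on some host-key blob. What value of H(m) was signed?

Squares mod 493: sig^1≡236, sig^2≡480, sig^4≡169, sig^8≡460, sig^16≡103, sig^32≡256, sig^64≡460
107 = 64 + 32 + 8 + 2 + 1, so sig^107 ≡ 460·256·460·480·236 ≡ 332 (mod 493)

332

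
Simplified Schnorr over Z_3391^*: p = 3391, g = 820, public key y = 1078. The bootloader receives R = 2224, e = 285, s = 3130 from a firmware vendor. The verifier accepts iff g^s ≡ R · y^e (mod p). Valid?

yes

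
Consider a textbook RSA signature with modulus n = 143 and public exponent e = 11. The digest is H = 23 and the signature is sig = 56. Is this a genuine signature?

sig^2 ≡ 56^2 = 3136 ≡ 133
sig^4 ≡ 133^2 = 17689 ≡ 100
sig^8 ≡ 100^2 = 10000 ≡ 133
11 = 8 + 2 + 1, so sig^11 ≡ 133·133·56 ≡ 23 (mod 143)
sig^11 mod 143 = 23 matches H.

genuine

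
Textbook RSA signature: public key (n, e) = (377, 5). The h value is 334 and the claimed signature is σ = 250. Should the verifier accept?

σ^2 ≡ 250^2 = 62500 ≡ 295
σ^4 ≡ 295^2 = 87025 ≡ 315
5 = 4 + 1, so σ^5 ≡ 315·250 ≡ 334 (mod 377)
Since 334 equals the digest 334, verification succeeds.

accept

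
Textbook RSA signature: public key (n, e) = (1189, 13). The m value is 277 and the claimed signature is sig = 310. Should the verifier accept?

accept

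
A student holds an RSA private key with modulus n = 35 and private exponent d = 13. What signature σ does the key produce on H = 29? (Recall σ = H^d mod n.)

29

Squares mod 35: H^1≡29, H^2≡1, H^4≡1, H^8≡1
13 = 8 + 4 + 1, so H^13 ≡ 1·1·29 ≡ 29 (mod 35)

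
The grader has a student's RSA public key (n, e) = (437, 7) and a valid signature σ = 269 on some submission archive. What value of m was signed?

363

σ^2 ≡ 269^2 = 72361 ≡ 256
σ^4 ≡ 256^2 = 65536 ≡ 423
7 = 4 + 2 + 1, so σ^7 ≡ 423·256·269 ≡ 363 (mod 437)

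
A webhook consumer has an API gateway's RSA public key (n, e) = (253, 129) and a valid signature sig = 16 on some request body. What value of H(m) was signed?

196

sig^2 ≡ 16^2 = 256 ≡ 3
sig^4 ≡ 3^2 = 9
sig^8 ≡ 9^2 = 81
sig^16 ≡ 81^2 = 6561 ≡ 236
sig^32 ≡ 236^2 = 55696 ≡ 36
sig^64 ≡ 36^2 = 1296 ≡ 31
sig^128 ≡ 31^2 = 961 ≡ 202
129 = 128 + 1, so sig^129 ≡ 202·16 ≡ 196 (mod 253)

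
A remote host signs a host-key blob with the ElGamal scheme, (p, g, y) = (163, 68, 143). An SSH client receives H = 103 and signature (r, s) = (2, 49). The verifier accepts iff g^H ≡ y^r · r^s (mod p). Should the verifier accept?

Left side g^H mod p:
68^2 = 4624 ≡ 60
68^4 ≡ 60^2 = 3600 ≡ 14
68^8 ≡ 14^2 = 196 ≡ 33
68^16 ≡ 33^2 = 1089 ≡ 111
68^32 ≡ 111^2 = 12321 ≡ 96
68^64 ≡ 96^2 = 9216 ≡ 88
103 = 64 + 32 + 4 + 2 + 1, so 68^103 ≡ 88·96·14·60·68 ≡ 159 (mod 163)
Right side y^r · r^s mod p:
143^2 = 20449 ≡ 74
2^2 = 4
2^4 ≡ 4^2 = 16
2^8 ≡ 16^2 = 256 ≡ 93
2^16 ≡ 93^2 = 8649 ≡ 10
2^32 ≡ 10^2 = 100
49 = 32 + 16 + 1, so 2^49 ≡ 100·10·2 ≡ 44 (mod 163)
74·44 = 3256 ≡ 159 (mod 163)
159 ≡ 159 (mod 163), so the signature is genuine.

accept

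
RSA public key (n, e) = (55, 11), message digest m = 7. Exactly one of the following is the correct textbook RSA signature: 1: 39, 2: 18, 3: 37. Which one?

2

Candidate 1: Squares mod 55: 39^1≡39, 39^2≡36, 39^4≡31, 39^8≡26; 11 = 8 + 2 + 1, so 39^11 ≡ 26·36·39 ≡ 39 (mod 55)
Candidate 2: Squares mod 55: 18^1≡18, 18^2≡49, 18^4≡36, 18^8≡31; 11 = 8 + 2 + 1, so 18^11 ≡ 31·49·18 ≡ 7 (mod 55)
  → matches m = 7
Candidate 3: Squares mod 55: 37^1≡37, 37^2≡49, 37^4≡36, 37^8≡31; 11 = 8 + 2 + 1, so 37^11 ≡ 31·49·37 ≡ 48 (mod 55)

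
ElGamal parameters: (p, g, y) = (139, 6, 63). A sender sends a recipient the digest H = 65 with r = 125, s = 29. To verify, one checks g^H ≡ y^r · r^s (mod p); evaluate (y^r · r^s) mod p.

Squares mod 139: 63^1≡63, 63^2≡77, 63^4≡91, 63^8≡80, 63^16≡6, 63^32≡36, 63^64≡45
125 = 64 + 32 + 16 + 8 + 4 + 1, so 63^125 ≡ 45·36·6·80·91·63 ≡ 44 (mod 139)
Squares mod 139: 125^1≡125, 125^2≡57, 125^4≡52, 125^8≡63, 125^16≡77
29 = 16 + 8 + 4 + 1, so 125^29 ≡ 77·63·52·125 ≡ 45 (mod 139)
y^r · r^s ≡ 44·45 = 1980 ≡ 34 (mod 139)

34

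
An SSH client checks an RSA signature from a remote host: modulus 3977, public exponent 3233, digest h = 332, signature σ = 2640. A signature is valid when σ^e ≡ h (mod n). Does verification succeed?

σ^3233 mod 3977 = 3645
The recovered value 3645 does not match the digest 332.

fails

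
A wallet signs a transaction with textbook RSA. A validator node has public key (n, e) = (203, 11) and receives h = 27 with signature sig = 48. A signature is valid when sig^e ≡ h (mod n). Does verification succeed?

passes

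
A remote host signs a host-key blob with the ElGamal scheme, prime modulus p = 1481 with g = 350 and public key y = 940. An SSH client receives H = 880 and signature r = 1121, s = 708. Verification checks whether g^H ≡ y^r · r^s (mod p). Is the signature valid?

Left side g^H mod p:
Squares mod 1481: 350^1≡350, 350^2≡1058, 350^4≡1209, 350^8≡1415, 350^16≡1394, 350^32≡164, 350^64≡238, 350^128≡366, 350^256≡666, 350^512≡737
880 = 512 + 256 + 64 + 32 + 16, so 350^880 ≡ 737·666·238·164·1394 ≡ 716 (mod 1481)
Right side y^r · r^s mod p:
Squares mod 1481: 940^1≡940, 940^2≡924, 940^4≡720, 940^8≡50, 940^16≡1019, 940^32≡180, 940^64≡1299, 940^128≡542, 940^256≡526, 940^512≡1210, 940^1024≡872
1121 = 1024 + 64 + 32 + 1, so 940^1121 ≡ 872·1299·180·940 ≡ 637 (mod 1481)
Squares mod 1481: 1121^1≡1121, 1121^2≡753, 1121^4≡1267, 1121^8≡1366, 1121^16≡1377, 1121^32≡449, 1121^64≡185, 1121^128≡162, 1121^256≡1067, 1121^512≡1081
708 = 512 + 128 + 64 + 4, so 1121^708 ≡ 1081·162·185·1267 ≡ 851 (mod 1481)
637·851 = 542087 ≡ 41 (mod 1481)
716 ≠ 41, so verification fails.

invalid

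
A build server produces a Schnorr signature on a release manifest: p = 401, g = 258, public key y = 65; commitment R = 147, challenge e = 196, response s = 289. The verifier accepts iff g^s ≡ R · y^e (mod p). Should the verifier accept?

g^s mod p:
258^2 = 66564 ≡ 399
258^4 ≡ 399^2 = 159201 ≡ 4
258^8 ≡ 4^2 = 16
258^16 ≡ 16^2 = 256
258^32 ≡ 256^2 = 65536 ≡ 173
258^64 ≡ 173^2 = 29929 ≡ 255
258^128 ≡ 255^2 = 65025 ≡ 63
258^256 ≡ 63^2 = 3969 ≡ 360
289 = 256 + 32 + 1, so 258^289 ≡ 360·173·258 ≡ 170 (mod 401)
R · y^e mod p:
65^2 = 4225 ≡ 215
65^4 ≡ 215^2 = 46225 ≡ 110
65^8 ≡ 110^2 = 12100 ≡ 70
65^16 ≡ 70^2 = 4900 ≡ 88
65^32 ≡ 88^2 = 7744 ≡ 125
65^64 ≡ 125^2 = 15625 ≡ 387
65^128 ≡ 387^2 = 149769 ≡ 196
196 = 128 + 64 + 4, so 65^196 ≡ 196·387·110 ≡ 113 (mod 401)
147·113 = 16611 ≡ 170 (mod 401)
170 ≡ 170 (mod 401); signature holds.

accept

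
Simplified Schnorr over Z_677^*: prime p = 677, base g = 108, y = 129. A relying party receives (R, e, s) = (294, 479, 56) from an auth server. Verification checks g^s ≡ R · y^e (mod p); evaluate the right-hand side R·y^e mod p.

337

Squares mod 677: 129^1≡129, 129^2≡393, 129^4≡93, 129^8≡525, 129^16≡86, 129^32≡626, 129^64≡570, 129^128≡617, 129^256≡215
479 = 256 + 128 + 64 + 16 + 8 + 4 + 2 + 1, so 129^479 ≡ 215·617·570·86·525·93·393·129 ≡ 639 (mod 677)
R · y^e ≡ 294·639 = 187866 ≡ 337 (mod 677)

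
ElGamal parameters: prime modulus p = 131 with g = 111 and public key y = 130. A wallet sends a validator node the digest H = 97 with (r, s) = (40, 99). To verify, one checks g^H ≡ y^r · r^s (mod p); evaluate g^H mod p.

37

111^2 = 12321 ≡ 7
111^4 ≡ 7^2 = 49
111^8 ≡ 49^2 = 2401 ≡ 43
111^16 ≡ 43^2 = 1849 ≡ 15
111^32 ≡ 15^2 = 225 ≡ 94
111^64 ≡ 94^2 = 8836 ≡ 59
97 = 64 + 32 + 1, so 111^97 ≡ 59·94·111 ≡ 37 (mod 131)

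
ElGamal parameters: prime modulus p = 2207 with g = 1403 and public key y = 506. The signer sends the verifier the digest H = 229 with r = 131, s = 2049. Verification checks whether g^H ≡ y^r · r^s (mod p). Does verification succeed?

Left side g^H mod p:
1403^2 = 1968409 ≡ 1972
1403^4 ≡ 1972^2 = 3888784 ≡ 50
1403^8 ≡ 50^2 = 2500 ≡ 293
1403^16 ≡ 293^2 = 85849 ≡ 1983
1403^32 ≡ 1983^2 = 3932289 ≡ 1622
1403^64 ≡ 1622^2 = 2630884 ≡ 140
1403^128 ≡ 140^2 = 19600 ≡ 1944
229 = 128 + 64 + 32 + 4 + 1, so 1403^229 ≡ 1944·140·1622·50·1403 ≡ 349 (mod 2207)
Right side y^r · r^s mod p:
506^2 = 256036 ≡ 24
506^4 ≡ 24^2 = 576
506^8 ≡ 576^2 = 331776 ≡ 726
506^16 ≡ 726^2 = 527076 ≡ 1810
506^32 ≡ 1810^2 = 3276100 ≡ 912
506^64 ≡ 912^2 = 831744 ≡ 1912
506^128 ≡ 1912^2 = 3655744 ≡ 952
131 = 128 + 2 + 1, so 506^131 ≡ 952·24·506 ≡ 822 (mod 2207)
131^2 = 17161 ≡ 1712
131^4 ≡ 1712^2 = 2930944 ≡ 48
131^8 ≡ 48^2 = 2304 ≡ 97
131^16 ≡ 97^2 = 9409 ≡ 581
131^32 ≡ 581^2 = 337561 ≡ 2097
131^64 ≡ 2097^2 = 4397409 ≡ 1065
131^128 ≡ 1065^2 = 1134225 ≡ 2034
131^256 ≡ 2034^2 = 4137156 ≡ 1238
131^512 ≡ 1238^2 = 1532644 ≡ 986
131^1024 ≡ 986^2 = 972196 ≡ 1116
131^2048 ≡ 1116^2 = 1245456 ≡ 708
2049 = 2048 + 1, so 131^2049 ≡ 708·131 ≡ 54 (mod 2207)
822·54 = 44388 ≡ 248 (mod 2207)
349 ≠ 248, so verification fails.

fails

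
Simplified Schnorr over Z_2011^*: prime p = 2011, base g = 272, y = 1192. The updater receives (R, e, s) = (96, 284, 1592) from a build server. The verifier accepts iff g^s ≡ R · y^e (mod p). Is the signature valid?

g^s mod p:
Squares mod 2011: 272^1≡272, 272^2≡1588, 272^4≡1961, 272^8≡489, 272^16≡1823, 272^32≡1157, 272^64≡1334, 272^128≡1832, 272^256≡1876, 272^512≡126, 272^1024≡1799
1592 = 1024 + 512 + 32 + 16 + 8, so 272^1592 ≡ 1799·126·1157·1823·489 ≡ 1857 (mod 2011)
R · y^e mod p:
Squares mod 2011: 1192^1≡1192, 1192^2≡1098, 1192^4≡1015, 1192^8≡593, 1192^16≡1735, 1192^32≡1769, 1192^64≡245, 1192^128≡1706, 1192^256≡519
284 = 256 + 16 + 8 + 4, so 1192^284 ≡ 519·1735·593·1015 ≡ 962 (mod 2011)
96·962 = 92352 ≡ 1857 (mod 2011)
1857 ≡ 1857 (mod 2011); signature holds.

valid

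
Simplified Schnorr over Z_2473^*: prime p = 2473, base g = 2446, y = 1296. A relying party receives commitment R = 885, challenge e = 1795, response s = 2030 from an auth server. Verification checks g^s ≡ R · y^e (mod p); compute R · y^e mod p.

1296^2 = 1679616 ≡ 449
1296^4 ≡ 449^2 = 201601 ≡ 1288
1296^8 ≡ 1288^2 = 1658944 ≡ 2034
1296^16 ≡ 2034^2 = 4137156 ≡ 2300
1296^32 ≡ 2300^2 = 5290000 ≡ 253
1296^64 ≡ 253^2 = 64009 ≡ 2184
1296^128 ≡ 2184^2 = 4769856 ≡ 1912
1296^256 ≡ 1912^2 = 3655744 ≡ 650
1296^512 ≡ 650^2 = 422500 ≡ 2090
1296^1024 ≡ 2090^2 = 4368100 ≡ 782
1795 = 1024 + 512 + 256 + 2 + 1, so 1296^1795 ≡ 782·2090·650·449·1296 ≡ 1335 (mod 2473)
R · y^e ≡ 885·1335 = 1181475 ≡ 1854 (mod 2473)

1854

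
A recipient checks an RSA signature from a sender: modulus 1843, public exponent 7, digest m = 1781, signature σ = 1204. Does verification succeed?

Squares mod 1843: σ^1≡1204, σ^2≡1018, σ^4≡558
7 = 4 + 2 + 1, so σ^7 ≡ 558·1018·1204 ≡ 577 (mod 1843)
577 ≠ 1781, so verification fails.

fails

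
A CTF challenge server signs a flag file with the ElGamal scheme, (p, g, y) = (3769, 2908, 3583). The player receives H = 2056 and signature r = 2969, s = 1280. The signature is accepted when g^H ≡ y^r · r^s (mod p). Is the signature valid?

invalid

Left side g^H mod p:
Squares mod 3769: 2908^1≡2908, 2908^2≡2597, 2908^4≡1668, 2908^8≡702, 2908^16≡2834, 2908^32≡3586, 2908^64≡3337, 2908^128≡1943, 2908^256≡2480, 2908^512≡3161, 2908^1024≡302, 2908^2048≡748
2056 = 2048 + 8, so 2908^2056 ≡ 748·702 ≡ 1205 (mod 3769)
Right side y^r · r^s mod p:
Squares mod 3769: 3583^1≡3583, 3583^2≡675, 3583^4≡3345, 3583^8≡2633, 3583^16≡1498, 3583^32≡1449, 3583^64≡268, 3583^128≡213, 3583^256≡141, 3583^512≡1036, 3583^1024≡2900, 3583^2048≡1361
2969 = 2048 + 512 + 256 + 128 + 16 + 8 + 1, so 3583^2969 ≡ 1361·1036·141·213·1498·2633·3583 ≡ 3296 (mod 3769)
Squares mod 3769: 2969^1≡2969, 2969^2≡3039, 2969^4≡1471, 2969^8≡435, 2969^16≡775, 2969^32≡1354, 2969^64≡1582, 2969^128≡108, 2969^256≡357, 2969^512≡3072, 2969^1024≡3377
1280 = 1024 + 256, so 2969^1280 ≡ 3377·357 ≡ 3278 (mod 3769)
3296·3278 = 10804288 ≡ 2334 (mod 3769)
1205 ≠ 2334, so verification fails.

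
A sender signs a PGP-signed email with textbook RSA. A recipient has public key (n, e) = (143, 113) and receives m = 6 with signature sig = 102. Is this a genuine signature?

forged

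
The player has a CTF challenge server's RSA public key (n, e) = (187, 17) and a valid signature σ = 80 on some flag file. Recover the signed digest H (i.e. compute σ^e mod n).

σ^2 ≡ 80^2 = 6400 ≡ 42
σ^4 ≡ 42^2 = 1764 ≡ 81
σ^8 ≡ 81^2 = 6561 ≡ 16
σ^16 ≡ 16^2 = 256 ≡ 69
17 = 16 + 1, so σ^17 ≡ 69·80 ≡ 97 (mod 187)

97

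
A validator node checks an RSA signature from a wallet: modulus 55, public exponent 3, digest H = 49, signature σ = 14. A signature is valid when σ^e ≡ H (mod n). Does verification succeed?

Squares mod 55: σ^1≡14, σ^2≡31
3 = 2 + 1, so σ^3 ≡ 31·14 ≡ 49 (mod 55)
σ^3 mod 55 = 49 matches H.

passes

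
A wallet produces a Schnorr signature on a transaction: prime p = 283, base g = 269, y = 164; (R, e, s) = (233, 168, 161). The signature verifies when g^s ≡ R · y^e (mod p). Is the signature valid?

g^s mod p:
269^2 = 72361 ≡ 196
269^4 ≡ 196^2 = 38416 ≡ 211
269^8 ≡ 211^2 = 44521 ≡ 90
269^16 ≡ 90^2 = 8100 ≡ 176
269^32 ≡ 176^2 = 30976 ≡ 129
269^64 ≡ 129^2 = 16641 ≡ 227
269^128 ≡ 227^2 = 51529 ≡ 23
161 = 128 + 32 + 1, so 269^161 ≡ 23·129·269 ≡ 63 (mod 283)
R · y^e mod p:
164^2 = 26896 ≡ 11
164^4 ≡ 11^2 = 121
164^8 ≡ 121^2 = 14641 ≡ 208
164^16 ≡ 208^2 = 43264 ≡ 248
164^32 ≡ 248^2 = 61504 ≡ 93
164^64 ≡ 93^2 = 8649 ≡ 159
164^128 ≡ 159^2 = 25281 ≡ 94
168 = 128 + 32 + 8, so 164^168 ≡ 94·93·208 ≡ 61 (mod 283)
233·61 = 14213 ≡ 63 (mod 283)
63 ≡ 63 (mod 283); signature holds.

valid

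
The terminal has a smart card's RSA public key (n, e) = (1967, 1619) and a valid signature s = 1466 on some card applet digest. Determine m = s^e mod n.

s^2 ≡ 1466^2 = 2149156 ≡ 1192
s^4 ≡ 1192^2 = 1420864 ≡ 690
s^8 ≡ 690^2 = 476100 ≡ 86
s^16 ≡ 86^2 = 7396 ≡ 1495
s^32 ≡ 1495^2 = 2235025 ≡ 513
s^64 ≡ 513^2 = 263169 ≡ 1558
s^128 ≡ 1558^2 = 2427364 ≡ 86
s^256 ≡ 86^2 = 7396 ≡ 1495
s^512 ≡ 1495^2 = 2235025 ≡ 513
s^1024 ≡ 513^2 = 263169 ≡ 1558
1619 = 1024 + 512 + 64 + 16 + 2 + 1, so s^1619 ≡ 1558·513·1558·1495·1192·1466 ≡ 152 (mod 1967)

152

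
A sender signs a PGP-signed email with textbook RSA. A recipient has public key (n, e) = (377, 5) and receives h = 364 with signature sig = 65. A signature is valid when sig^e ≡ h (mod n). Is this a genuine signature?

sig^2 ≡ 65^2 = 4225 ≡ 78
sig^4 ≡ 78^2 = 6084 ≡ 52
5 = 4 + 1, so sig^5 ≡ 52·65 ≡ 364 (mod 377)
sig^5 mod 377 = 364 matches h.

genuine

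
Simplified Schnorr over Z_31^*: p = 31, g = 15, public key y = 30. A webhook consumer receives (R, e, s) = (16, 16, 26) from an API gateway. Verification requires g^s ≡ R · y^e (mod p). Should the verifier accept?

accept

g^s mod p:
15^2 = 225 ≡ 8
15^4 ≡ 8^2 = 64 ≡ 2
15^8 ≡ 2^2 = 4
15^16 ≡ 4^2 = 16
26 = 16 + 8 + 2, so 15^26 ≡ 16·4·8 ≡ 16 (mod 31)
R · y^e mod p:
30^2 = 900 ≡ 1
30^4 ≡ 1^2 = 1
30^8 ≡ 1^2 = 1
30^16 ≡ 1^2 = 1
16·1 = 16 ≡ 16 (mod 31)
16 ≡ 16 (mod 31); signature holds.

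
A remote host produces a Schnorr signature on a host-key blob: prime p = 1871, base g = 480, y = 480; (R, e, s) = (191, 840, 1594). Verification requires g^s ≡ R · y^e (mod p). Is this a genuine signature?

genuine

g^s mod p:
480^2 = 230400 ≡ 267
480^4 ≡ 267^2 = 71289 ≡ 191
480^8 ≡ 191^2 = 36481 ≡ 932
480^16 ≡ 932^2 = 868624 ≡ 480
480^32 ≡ 480^2 = 230400 ≡ 267
480^64 ≡ 267^2 = 71289 ≡ 191
480^128 ≡ 191^2 = 36481 ≡ 932
480^256 ≡ 932^2 = 868624 ≡ 480
480^512 ≡ 480^2 = 230400 ≡ 267
480^1024 ≡ 267^2 = 71289 ≡ 191
1594 = 1024 + 512 + 32 + 16 + 8 + 2, so 480^1594 ≡ 191·267·267·480·932·267 ≡ 191 (mod 1871)
R · y^e mod p:
480^2 = 230400 ≡ 267
480^4 ≡ 267^2 = 71289 ≡ 191
480^8 ≡ 191^2 = 36481 ≡ 932
480^16 ≡ 932^2 = 868624 ≡ 480
480^32 ≡ 480^2 = 230400 ≡ 267
480^64 ≡ 267^2 = 71289 ≡ 191
480^128 ≡ 191^2 = 36481 ≡ 932
480^256 ≡ 932^2 = 868624 ≡ 480
480^512 ≡ 480^2 = 230400 ≡ 267
840 = 512 + 256 + 64 + 8, so 480^840 ≡ 267·480·191·932 ≡ 1 (mod 1871)
191·1 = 191 ≡ 191 (mod 1871)
191 ≡ 191 (mod 1871); signature holds.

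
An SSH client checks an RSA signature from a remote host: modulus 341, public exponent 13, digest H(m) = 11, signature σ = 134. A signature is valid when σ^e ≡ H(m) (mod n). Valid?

no

σ^2 ≡ 134^2 = 17956 ≡ 224
σ^4 ≡ 224^2 = 50176 ≡ 49
σ^8 ≡ 49^2 = 2401 ≡ 14
13 = 8 + 4 + 1, so σ^13 ≡ 14·49·134 ≡ 195 (mod 341)
The recovered value 195 does not match the digest 11.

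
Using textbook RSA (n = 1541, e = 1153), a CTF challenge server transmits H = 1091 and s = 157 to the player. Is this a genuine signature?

genuine

s^2 ≡ 157^2 = 24649 ≡ 1534
s^4 ≡ 1534^2 = 2353156 ≡ 49
s^8 ≡ 49^2 = 2401 ≡ 860
s^16 ≡ 860^2 = 739600 ≡ 1461
s^32 ≡ 1461^2 = 2134521 ≡ 236
s^64 ≡ 236^2 = 55696 ≡ 220
s^128 ≡ 220^2 = 48400 ≡ 629
s^256 ≡ 629^2 = 395641 ≡ 1145
s^512 ≡ 1145^2 = 1311025 ≡ 1175
s^1024 ≡ 1175^2 = 1380625 ≡ 1430
1153 = 1024 + 128 + 1, so s^1153 ≡ 1430·629·157 ≡ 1091 (mod 1541)
1091 = H, so the signature checks out.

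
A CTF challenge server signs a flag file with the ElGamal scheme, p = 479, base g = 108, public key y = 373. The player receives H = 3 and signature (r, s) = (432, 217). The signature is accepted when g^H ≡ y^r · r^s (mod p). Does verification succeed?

passes

Left side g^H mod p:
Squares mod 479: 108^1≡108, 108^2≡168
3 = 2 + 1, so 108^3 ≡ 168·108 ≡ 421 (mod 479)
Right side y^r · r^s mod p:
Squares mod 479: 373^1≡373, 373^2≡219, 373^4≡61, 373^8≡368, 373^16≡346, 373^32≡445, 373^64≡198, 373^128≡405, 373^256≡207
432 = 256 + 128 + 32 + 16, so 373^432 ≡ 207·405·445·346 ≡ 194 (mod 479)
Squares mod 479: 432^1≡432, 432^2≡293, 432^4≡108, 432^8≡168, 432^16≡442, 432^32≡411, 432^64≡313, 432^128≡253
217 = 128 + 64 + 16 + 8 + 1, so 432^217 ≡ 253·313·442·168·432 ≡ 375 (mod 479)
194·375 = 72750 ≡ 421 (mod 479)
421 ≡ 421 (mod 479), so the signature is genuine.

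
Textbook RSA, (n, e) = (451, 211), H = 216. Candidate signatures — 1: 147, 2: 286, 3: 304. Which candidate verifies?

Candidate 1: Squares mod 451: 147^1≡147, 147^2≡412, 147^4≡168, 147^8≡262, 147^16≡92, 147^32≡346, 147^64≡201, 147^128≡262; 211 = 128 + 64 + 16 + 2 + 1, so 147^211 ≡ 262·201·92·412·147 ≡ 235 (mod 451)
Candidate 2: Squares mod 451: 286^1≡286, 286^2≡165, 286^4≡165, 286^8≡165, 286^16≡165, 286^32≡165, 286^64≡165, 286^128≡165; 211 = 128 + 64 + 16 + 2 + 1, so 286^211 ≡ 165·165·165·165·286 ≡ 286 (mod 451)
Candidate 3: Squares mod 451: 304^1≡304, 304^2≡412, 304^4≡168, 304^8≡262, 304^16≡92, 304^32≡346, 304^64≡201, 304^128≡262; 211 = 128 + 64 + 16 + 2 + 1, so 304^211 ≡ 262·201·92·412·304 ≡ 216 (mod 451)
  → matches H = 216

3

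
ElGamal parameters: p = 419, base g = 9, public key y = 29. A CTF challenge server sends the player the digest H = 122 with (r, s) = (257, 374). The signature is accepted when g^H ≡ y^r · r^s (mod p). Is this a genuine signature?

forged

Left side g^H mod p:
Squares mod 419: 9^1≡9, 9^2≡81, 9^4≡276, 9^8≡337, 9^16≡20, 9^32≡400, 9^64≡361
122 = 64 + 32 + 16 + 8 + 2, so 9^122 ≡ 361·400·20·337·81 ≡ 121 (mod 419)
Right side y^r · r^s mod p:
Squares mod 419: 29^1≡29, 29^2≡3, 29^4≡9, 29^8≡81, 29^16≡276, 29^32≡337, 29^64≡20, 29^128≡400, 29^256≡361
257 = 256 + 1, so 29^257 ≡ 361·29 ≡ 413 (mod 419)
Squares mod 419: 257^1≡257, 257^2≡266, 257^4≡364, 257^8≡92, 257^16≡84, 257^32≡352, 257^64≡299, 257^128≡154, 257^256≡252
374 = 256 + 64 + 32 + 16 + 4 + 2, so 257^374 ≡ 252·299·352·84·364·266 ≡ 248 (mod 419)
413·248 = 102424 ≡ 188 (mod 419)
121 ≠ 188, so verification fails.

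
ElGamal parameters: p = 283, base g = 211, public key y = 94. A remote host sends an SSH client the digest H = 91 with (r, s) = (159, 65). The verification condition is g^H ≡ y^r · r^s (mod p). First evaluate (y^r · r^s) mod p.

94^2 = 8836 ≡ 63
94^4 ≡ 63^2 = 3969 ≡ 7
94^8 ≡ 7^2 = 49
94^16 ≡ 49^2 = 2401 ≡ 137
94^32 ≡ 137^2 = 18769 ≡ 91
94^64 ≡ 91^2 = 8281 ≡ 74
94^128 ≡ 74^2 = 5476 ≡ 99
159 = 128 + 16 + 8 + 4 + 2 + 1, so 94^159 ≡ 99·137·49·7·63·94 ≡ 141 (mod 283)
159^2 = 25281 ≡ 94
159^4 ≡ 94^2 = 8836 ≡ 63
159^8 ≡ 63^2 = 3969 ≡ 7
159^16 ≡ 7^2 = 49
159^32 ≡ 49^2 = 2401 ≡ 137
159^64 ≡ 137^2 = 18769 ≡ 91
65 = 64 + 1, so 159^65 ≡ 91·159 ≡ 36 (mod 283)
y^r · r^s ≡ 141·36 = 5076 ≡ 265 (mod 283)

265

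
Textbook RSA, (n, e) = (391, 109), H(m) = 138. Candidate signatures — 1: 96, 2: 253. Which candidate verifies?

Candidate 1: 96^2 = 9216 ≡ 223; 96^4 ≡ 223^2 = 49729 ≡ 72; 96^8 ≡ 72^2 = 5184 ≡ 101; 96^16 ≡ 101^2 = 10201 ≡ 35; 96^32 ≡ 35^2 = 1225 ≡ 52; 96^64 ≡ 52^2 = 2704 ≡ 358; 109 = 64 + 32 + 8 + 4 + 1, so 96^109 ≡ 358·52·101·72·96 ≡ 75 (mod 391)
Candidate 2: 253^2 = 64009 ≡ 276; 253^4 ≡ 276^2 = 76176 ≡ 322; 253^8 ≡ 322^2 = 103684 ≡ 69; 253^16 ≡ 69^2 = 4761 ≡ 69; 253^32 ≡ 69^2 = 4761 ≡ 69; 253^64 ≡ 69^2 = 4761 ≡ 69; 109 = 64 + 32 + 8 + 4 + 1, so 253^109 ≡ 69·69·69·322·253 ≡ 138 (mod 391)
  → matches H(m) = 138

2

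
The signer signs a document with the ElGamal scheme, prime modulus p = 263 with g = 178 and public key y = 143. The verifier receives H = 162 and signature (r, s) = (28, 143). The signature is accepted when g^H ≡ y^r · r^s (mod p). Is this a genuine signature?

forged

Left side g^H mod p:
Squares mod 263: 178^1≡178, 178^2≡124, 178^4≡122, 178^8≡156, 178^16≡140, 178^32≡138, 178^64≡108, 178^128≡92
162 = 128 + 32 + 2, so 178^162 ≡ 92·138·124 ≡ 249 (mod 263)
Right side y^r · r^s mod p:
Squares mod 263: 143^1≡143, 143^2≡198, 143^4≡17, 143^8≡26, 143^16≡150
28 = 16 + 8 + 4, so 143^28 ≡ 150·26·17 ≡ 24 (mod 263)
Squares mod 263: 28^1≡28, 28^2≡258, 28^4≡25, 28^8≡99, 28^16≡70, 28^32≡166, 28^64≡204, 28^128≡62
143 = 128 + 8 + 4 + 2 + 1, so 28^143 ≡ 62·99·25·258·28 ≡ 155 (mod 263)
24·155 = 3720 ≡ 38 (mod 263)
249 ≠ 38, so verification fails.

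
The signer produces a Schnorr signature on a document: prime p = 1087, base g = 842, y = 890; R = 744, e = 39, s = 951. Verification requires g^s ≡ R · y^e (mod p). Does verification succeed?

fails

g^s mod p:
842^951 mod 1087 = 1060
R · y^e mod p:
890^39 mod 1087 = 177
744·177 = 131688 ≡ 161 (mod 1087)
1060 ≠ 161; the check fails.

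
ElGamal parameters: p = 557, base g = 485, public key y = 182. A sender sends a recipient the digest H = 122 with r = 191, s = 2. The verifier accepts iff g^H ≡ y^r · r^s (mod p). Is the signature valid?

valid

Left side g^H mod p:
Squares mod 557: 485^1≡485, 485^2≡171, 485^4≡277, 485^8≡420, 485^16≡388, 485^32≡154, 485^64≡322
122 = 64 + 32 + 16 + 8 + 2, so 485^122 ≡ 322·154·388·420·171 ≡ 105 (mod 557)
Right side y^r · r^s mod p:
Squares mod 557: 182^1≡182, 182^2≡261, 182^4≡167, 182^8≡39, 182^16≡407, 182^32≡220, 182^64≡498, 182^128≡139
191 = 128 + 32 + 16 + 8 + 4 + 2 + 1, so 182^191 ≡ 139·220·407·39·167·261·182 ≡ 515 (mod 557)
Squares mod 557: 191^1≡191, 191^2≡276
191^2 ≡ 276 (mod 557)
515·276 = 142140 ≡ 105 (mod 557)
105 ≡ 105 (mod 557), so the signature is genuine.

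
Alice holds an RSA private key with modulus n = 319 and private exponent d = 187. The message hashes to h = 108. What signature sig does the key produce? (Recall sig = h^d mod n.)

114

h^2 ≡ 108^2 = 11664 ≡ 180
h^4 ≡ 180^2 = 32400 ≡ 181
h^8 ≡ 181^2 = 32761 ≡ 223
h^16 ≡ 223^2 = 49729 ≡ 284
h^32 ≡ 284^2 = 80656 ≡ 268
h^64 ≡ 268^2 = 71824 ≡ 49
h^128 ≡ 49^2 = 2401 ≡ 168
187 = 128 + 32 + 16 + 8 + 2 + 1, so h^187 ≡ 168·268·284·223·180·108 ≡ 114 (mod 319)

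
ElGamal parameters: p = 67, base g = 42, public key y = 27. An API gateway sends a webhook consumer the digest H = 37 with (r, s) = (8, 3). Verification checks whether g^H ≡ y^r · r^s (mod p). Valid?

Left side g^H mod p:
42^2 = 1764 ≡ 22
42^4 ≡ 22^2 = 484 ≡ 15
42^8 ≡ 15^2 = 225 ≡ 24
42^16 ≡ 24^2 = 576 ≡ 40
42^32 ≡ 40^2 = 1600 ≡ 59
37 = 32 + 4 + 1, so 42^37 ≡ 59·15·42 ≡ 52 (mod 67)
Right side y^r · r^s mod p:
27^2 = 729 ≡ 59
27^4 ≡ 59^2 = 3481 ≡ 64
27^8 ≡ 64^2 = 4096 ≡ 9
8^2 = 64
3 = 2 + 1, so 8^3 ≡ 64·8 ≡ 43 (mod 67)
9·43 = 387 ≡ 52 (mod 67)
52 ≡ 52 (mod 67), so the signature is genuine.

yes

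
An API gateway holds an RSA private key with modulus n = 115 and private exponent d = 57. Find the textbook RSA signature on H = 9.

Squares mod 115: H^1≡9, H^2≡81, H^4≡6, H^8≡36, H^16≡31, H^32≡41
57 = 32 + 16 + 8 + 1, so H^57 ≡ 41·31·36·9 ≡ 104 (mod 115)

104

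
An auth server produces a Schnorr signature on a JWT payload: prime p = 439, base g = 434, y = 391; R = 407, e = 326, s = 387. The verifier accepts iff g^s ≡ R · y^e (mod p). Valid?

g^s mod p:
Squares mod 439: 434^1≡434, 434^2≡25, 434^4≡186, 434^8≡354, 434^16≡201, 434^32≡13, 434^64≡169, 434^128≡26, 434^256≡237
387 = 256 + 128 + 2 + 1, so 434^387 ≡ 237·26·25·434 ≡ 195 (mod 439)
R · y^e mod p:
Squares mod 439: 391^1≡391, 391^2≡109, 391^4≡28, 391^8≡345, 391^16≡56, 391^32≡63, 391^64≡18, 391^128≡324, 391^256≡55
326 = 256 + 64 + 4 + 2, so 391^326 ≡ 55·18·28·109 ≡ 282 (mod 439)
407·282 = 114774 ≡ 195 (mod 439)
195 ≡ 195 (mod 439); signature holds.

yes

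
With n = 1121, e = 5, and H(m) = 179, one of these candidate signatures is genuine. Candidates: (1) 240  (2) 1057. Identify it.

2

Candidate 1: 240^2 = 57600 ≡ 429; 240^4 ≡ 429^2 = 184041 ≡ 197; 5 = 4 + 1, so 240^5 ≡ 197·240 ≡ 198 (mod 1121)
Candidate 2: 1057^2 = 1117249 ≡ 733; 1057^4 ≡ 733^2 = 537289 ≡ 330; 5 = 4 + 1, so 1057^5 ≡ 330·1057 ≡ 179 (mod 1121)
  → matches H(m) = 179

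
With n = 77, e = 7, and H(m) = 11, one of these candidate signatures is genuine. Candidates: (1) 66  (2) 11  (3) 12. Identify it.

Candidate 1: Squares mod 77: 66^1≡66, 66^2≡44, 66^4≡11; 7 = 4 + 2 + 1, so 66^7 ≡ 11·44·66 ≡ 66 (mod 77)
Candidate 2: Squares mod 77: 11^1≡11, 11^2≡44, 11^4≡11; 7 = 4 + 2 + 1, so 11^7 ≡ 11·44·11 ≡ 11 (mod 77)
  → matches H(m) = 11
Candidate 3: Squares mod 77: 12^1≡12, 12^2≡67, 12^4≡23; 7 = 4 + 2 + 1, so 12^7 ≡ 23·67·12 ≡ 12 (mod 77)

2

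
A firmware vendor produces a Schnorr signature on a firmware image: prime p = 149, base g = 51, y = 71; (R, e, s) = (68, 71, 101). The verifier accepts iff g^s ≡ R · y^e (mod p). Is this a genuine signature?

genuine

g^s mod p:
51^101 mod 149 = 75
R · y^e mod p:
71^71 mod 149 = 126
68·126 = 8568 ≡ 75 (mod 149)
75 ≡ 75 (mod 149); signature holds.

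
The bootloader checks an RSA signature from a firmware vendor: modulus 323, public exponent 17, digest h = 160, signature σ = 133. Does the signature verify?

does not verify

Squares mod 323: σ^1≡133, σ^2≡247, σ^4≡285, σ^8≡152, σ^16≡171
17 = 16 + 1, so σ^17 ≡ 171·133 ≡ 133 (mod 323)
The recovered value 133 does not match the digest 160.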